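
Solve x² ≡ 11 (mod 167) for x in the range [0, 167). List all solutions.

41, 126

Since 167 ≡ 3 (mod 4), a square root of 11 is 11^((167+1)/4) = 11^42 mod 167.
Repeated squaring: 11^2≡121, 11^4≡112, 11^8≡19, 11^16≡27, 11^32≡61 (mod 167).
11^42 = 11^(32+8+2) ≡ 126 (mod 167).
Check: 126² = 15876 ≡ 11 (mod 167). The two roots are 41 and 126.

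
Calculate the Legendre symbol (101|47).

First reduce: 101 ≡ 7 (mod 47).
Reciprocity: 7 ≡ 3 and 47 ≡ 3 (mod 4), so (7/47) = −(47/7).
Reduce top mod 7: now compute (5/7).
Reciprocity: 5 ≡ 1 and 7 ≡ 3 (mod 4), so (5/7) = +(7/5).
Reduce top mod 5: now compute (2/5).
Pull out 2: since 5 ≡ 5 (mod 8), (2/5) = -1.
Reached (1/5) = 1. Collecting the sign flips along the way, the symbol is +1.

1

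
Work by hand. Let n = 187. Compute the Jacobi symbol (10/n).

1

Pull out 2: since 187 ≡ 3 (mod 8), (2/187) = -1.
Reciprocity: 5 ≡ 1 and 187 ≡ 3 (mod 4), so (5/187) = +(187/5).
Reduce top mod 5: now compute (2/5).
Pull out 2: since 5 ≡ 5 (mod 8), (2/5) = -1.
Reached (1/5) = 1. Collecting the sign flips along the way, the symbol is +1.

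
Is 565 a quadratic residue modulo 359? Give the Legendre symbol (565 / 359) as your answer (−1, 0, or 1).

-1

First reduce: 565 ≡ 206 (mod 359).
Pull out 2: since 359 ≡ 7 (mod 8), (2/359) = +1.
Reciprocity: 103 ≡ 3 and 359 ≡ 3 (mod 4), so (103/359) = −(359/103).
Reduce top mod 103: now compute (50/103).
Pull out 2: since 103 ≡ 7 (mod 8), (2/103) = +1.
Reciprocity: 25 ≡ 1 and 103 ≡ 3 (mod 4), so (25/103) = +(103/25).
Reduce top mod 25: now compute (3/25).
Reciprocity: 3 ≡ 3 and 25 ≡ 1 (mod 4), so (3/25) = +(25/3).
Reduce top mod 3: now compute (1/3).
Reached (1/3) = 1. Collecting the sign flips along the way, the symbol is -1.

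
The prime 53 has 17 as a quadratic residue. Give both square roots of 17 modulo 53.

21, 32

53 ≡ 1 (mod 4), so we find a root by search.
Trying successive values, 21² = 441 ≡ 17 (mod 53). The other root is 53 − 21 = 32.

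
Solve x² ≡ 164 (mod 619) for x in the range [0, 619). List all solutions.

112, 507

Since 619 ≡ 3 (mod 4), a square root of 164 is 164^((619+1)/4) = 164^155 mod 619.
Repeated squaring: 164^2≡279, 164^4≡466, 164^8≡506, 164^16≡389, 164^32≡285, 164^64≡136, 164^128≡545 (mod 619).
164^155 = 164^(128+16+8+2+1) ≡ 112 (mod 619).
Check: 112² = 12544 ≡ 164 (mod 619). The two roots are 112 and 507.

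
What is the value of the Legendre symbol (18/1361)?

Pull out 2: since 1361 ≡ 1 (mod 8), (2/1361) = +1.
Reciprocity: 9 ≡ 1 and 1361 ≡ 1 (mod 4), so (9/1361) = +(1361/9).
Reduce top mod 9: now compute (2/9).
Pull out 2: since 9 ≡ 1 (mod 8), (2/9) = +1.
Reached (1/9) = 1. Collecting the sign flips along the way, the symbol is +1.

1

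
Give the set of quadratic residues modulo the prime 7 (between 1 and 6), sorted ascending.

Square k = 1,…,3 (k and 7−k give the same square):
1²=1, 2²=4, 3²≡2 (mod 7).
So the quadratic residues mod 7 are {1, 2, 4}.

1,2,4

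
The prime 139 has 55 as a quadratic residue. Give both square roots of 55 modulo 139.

Since 139 ≡ 3 (mod 4), a square root of 55 is 55^((139+1)/4) = 55^35 mod 139.
Repeated squaring: 55^2≡106, 55^4≡116, 55^8≡112, 55^16≡34, 55^32≡44 (mod 139).
55^35 = 55^(32+2+1) ≡ 65 (mod 139).
Check: 65² = 4225 ≡ 55 (mod 139). The two roots are 65 and 74.

65, 74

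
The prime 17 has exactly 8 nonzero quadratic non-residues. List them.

3 5 6 7 10 11 12 14

Square k = 1,…,8 (k and 17−k give the same square):
1²=1, 2²=4, 3²=9, 4²=16, 5²≡8, 6²≡2, 7²≡15, 8²≡13 (mod 17).
The residues are {1, 2, 4, 8, 9, 13, 15, 16}; the non-residues are the remaining 8 nonzero classes.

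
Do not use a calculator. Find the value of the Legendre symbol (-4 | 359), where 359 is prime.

First reduce: -4 ≡ 355 (mod 359).
Reciprocity: 355 ≡ 3 and 359 ≡ 3 (mod 4), so (355/359) = −(359/355).
Reduce top mod 355: now compute (4/355).
Pull out 2^2: since 355 ≡ 3 (mod 8), (2/355) = -1, so (2/355)^2 = +1.
Reached (1/355) = 1. Collecting the sign flips along the way, the symbol is -1.

-1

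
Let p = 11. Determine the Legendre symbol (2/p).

Pull out 2: since 11 ≡ 3 (mod 8), (2/11) = -1.
Reached (1/11) = 1. Collecting the sign flips along the way, the symbol is -1.

-1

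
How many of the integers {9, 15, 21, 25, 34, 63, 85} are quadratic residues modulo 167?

(9/167) = +1 → QR.
(15/167) = -1 → non-residue.
(21/167) = +1 → QR.
(25/167) = +1 → QR.
(34/167) = -1 → non-residue.
(63/167) = +1 → QR.
(85/167) = +1 → QR.
Total quadratic residues among the 7: 5.

5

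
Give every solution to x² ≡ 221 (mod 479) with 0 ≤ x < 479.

Since 479 ≡ 3 (mod 4), a square root of 221 is 221^((479+1)/4) = 221^120 mod 479.
Repeated squaring: 221^2≡462, 221^4≡289, 221^8≡175, 221^16≡448, 221^32≡3, 221^64≡9 (mod 479).
221^120 = 221^(64+32+16+8) ≡ 99 (mod 479).
Check: 99² = 9801 ≡ 221 (mod 479). The two roots are 99 and 380.

99, 380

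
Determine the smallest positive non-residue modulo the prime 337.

(2/337) = +1, so 2 is a residue.
(3/337) = +1, so 3 is a residue.
(4/337) = +1, so 4 is a residue.
(5/337) = −1, so 5 is the smallest positive non-residue mod 337.

5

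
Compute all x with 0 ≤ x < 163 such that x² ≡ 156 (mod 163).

Since 163 ≡ 3 (mod 4), a square root of 156 is 156^((163+1)/4) = 156^41 mod 163.
Repeated squaring: 156^2≡49, 156^4≡119, 156^8≡143, 156^16≡74, 156^32≡97 (mod 163).
156^41 = 156^(32+8+1) ≡ 51 (mod 163).
Check: 51² = 2601 ≡ 156 (mod 163). The two roots are 51 and 112.

51, 112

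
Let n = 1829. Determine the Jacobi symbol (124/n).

0

Pull out 2^2: since 1829 ≡ 5 (mod 8), (2/1829) = -1, so (2/1829)^2 = +1.
Reciprocity: 31 ≡ 3 and 1829 ≡ 1 (mod 4), so (31/1829) = +(1829/31).
Reduce top mod 31: now compute (0/31).
Top reduces to 0: gcd > 1, so the symbol is 0.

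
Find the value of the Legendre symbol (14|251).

Pull out 2: since 251 ≡ 3 (mod 8), (2/251) = -1.
Reciprocity: 7 ≡ 3 and 251 ≡ 3 (mod 4), so (7/251) = −(251/7).
Reduce top mod 7: now compute (6/7).
Pull out 2: since 7 ≡ 7 (mod 8), (2/7) = +1.
Reciprocity: 3 ≡ 3 and 7 ≡ 3 (mod 4), so (3/7) = −(7/3).
Reduce top mod 3: now compute (1/3).
Reached (1/3) = 1. Collecting the sign flips along the way, the symbol is -1.

-1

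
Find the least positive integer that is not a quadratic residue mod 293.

(2/293) = −1, so 2 is the smallest positive non-residue mod 293.

2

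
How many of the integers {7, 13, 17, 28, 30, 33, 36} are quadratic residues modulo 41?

2

(7/41) = -1 → non-residue.
(13/41) = -1 → non-residue.
(17/41) = -1 → non-residue.
(28/41) = -1 → non-residue.
(30/41) = -1 → non-residue.
(33/41) = +1 → QR.
(36/41) = +1 → QR.
Total quadratic residues among the 7: 2.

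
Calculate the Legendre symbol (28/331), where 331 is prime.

Pull out 2^2: since 331 ≡ 3 (mod 8), (2/331) = -1, so (2/331)^2 = +1.
Reciprocity: 7 ≡ 3 and 331 ≡ 3 (mod 4), so (7/331) = −(331/7).
Reduce top mod 7: now compute (2/7).
Pull out 2: since 7 ≡ 7 (mod 8), (2/7) = +1.
Reached (1/7) = 1. Collecting the sign flips along the way, the symbol is -1.

-1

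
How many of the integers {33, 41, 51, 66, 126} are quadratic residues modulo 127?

(33/127) = -1 → non-residue.
(41/127) = +1 → QR.
(51/127) = -1 → non-residue.
(66/127) = -1 → non-residue.
(126/127) = -1 → non-residue.
Total quadratic residues among the 5: 1.

1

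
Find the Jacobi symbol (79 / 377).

Reciprocity: 79 ≡ 3 and 377 ≡ 1 (mod 4), so (79/377) = +(377/79).
Reduce top mod 79: now compute (61/79).
Reciprocity: 61 ≡ 1 and 79 ≡ 3 (mod 4), so (61/79) = +(79/61).
Reduce top mod 61: now compute (18/61).
Pull out 2: since 61 ≡ 5 (mod 8), (2/61) = -1.
Reciprocity: 9 ≡ 1 and 61 ≡ 1 (mod 4), so (9/61) = +(61/9).
Reduce top mod 9: now compute (7/9).
Reciprocity: 7 ≡ 3 and 9 ≡ 1 (mod 4), so (7/9) = +(9/7).
Reduce top mod 7: now compute (2/7).
Pull out 2: since 7 ≡ 7 (mod 8), (2/7) = +1.
Reached (1/7) = 1. Collecting the sign flips along the way, the symbol is -1.

-1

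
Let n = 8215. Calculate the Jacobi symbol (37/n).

Reciprocity: 37 ≡ 1 and 8215 ≡ 3 (mod 4), so (37/8215) = +(8215/37).
Reduce top mod 37: now compute (1/37).
Reached (1/37) = 1. Collecting the sign flips along the way, the symbol is +1.

1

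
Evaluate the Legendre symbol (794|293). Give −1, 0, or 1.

Euler's criterion: (794/293) ≡ 208^146 (mod 293).
208^2 ≡ 193 (mod 293)
208^4 ≡ 38 (mod 293)
208^8 ≡ 272 (mod 293)
208^16 ≡ 148 (mod 293)
208^32 ≡ 222 (mod 293)
208^64 ≡ 60 (mod 293)
208^128 ≡ 84 (mod 293)
208^146 = 208^(128+16+2) ≡ 292 (mod 293).
Result is 292 ≡ −1, so (794/293) = −1.

-1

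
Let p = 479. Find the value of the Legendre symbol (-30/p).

-1

First reduce: -30 ≡ 449 (mod 479).
Reciprocity: 449 ≡ 1 and 479 ≡ 3 (mod 4), so (449/479) = +(479/449).
Reduce top mod 449: now compute (30/449).
Pull out 2: since 449 ≡ 1 (mod 8), (2/449) = +1.
Reciprocity: 15 ≡ 3 and 449 ≡ 1 (mod 4), so (15/449) = +(449/15).
Reduce top mod 15: now compute (14/15).
Pull out 2: since 15 ≡ 7 (mod 8), (2/15) = +1.
Reciprocity: 7 ≡ 3 and 15 ≡ 3 (mod 4), so (7/15) = −(15/7).
Reduce top mod 7: now compute (1/7).
Reached (1/7) = 1. Collecting the sign flips along the way, the symbol is -1.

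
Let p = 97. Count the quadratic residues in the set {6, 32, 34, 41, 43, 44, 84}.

4

(6/97) = +1 → QR.
(32/97) = +1 → QR.
(34/97) = -1 → non-residue.
(41/97) = -1 → non-residue.
(43/97) = +1 → QR.
(44/97) = +1 → QR.
(84/97) = -1 → non-residue.
Total quadratic residues among the 7: 4.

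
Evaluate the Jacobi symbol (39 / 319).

Reciprocity: 39 ≡ 3 and 319 ≡ 3 (mod 4), so (39/319) = −(319/39).
Reduce top mod 39: now compute (7/39).
Reciprocity: 7 ≡ 3 and 39 ≡ 3 (mod 4), so (7/39) = −(39/7).
Reduce top mod 7: now compute (4/7).
Pull out 2^2: since 7 ≡ 7 (mod 8), (2/7) = +1, so (2/7)^2 = +1.
Reached (1/7) = 1. Collecting the sign flips along the way, the symbol is +1.

1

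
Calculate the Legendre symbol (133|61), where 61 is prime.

Euler's criterion: (133/61) ≡ 11^30 (mod 61).
11^2 ≡ 60 (mod 61)
11^4 ≡ 1 (mod 61)
11^8 ≡ 1 (mod 61)
11^16 ≡ 1 (mod 61)
11^30 = 11^(16+8+4+2) ≡ 60 (mod 61).
Result is 60 ≡ −1, so (133/61) = −1.

-1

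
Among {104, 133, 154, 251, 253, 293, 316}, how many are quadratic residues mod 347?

4

(104/347) = -1 → non-residue.
(133/347) = +1 → QR.
(154/347) = +1 → QR.
(251/347) = +1 → QR.
(253/347) = -1 → non-residue.
(293/347) = +1 → QR.
(316/347) = -1 → non-residue.
Total quadratic residues among the 7: 4.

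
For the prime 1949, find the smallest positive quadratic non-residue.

(2/1949) = −1, so 2 is the smallest positive non-residue mod 1949.

2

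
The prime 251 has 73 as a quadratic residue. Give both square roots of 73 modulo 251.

18, 233

Since 251 ≡ 3 (mod 4), a square root of 73 is 73^((251+1)/4) = 73^63 mod 251.
Repeated squaring: 73^2≡58, 73^4≡101, 73^8≡161, 73^16≡68, 73^32≡106 (mod 251).
73^63 = 73^(32+16+8+4+2+1) ≡ 233 (mod 251).
Check: 233² = 54289 ≡ 73 (mod 251). The two roots are 18 and 233.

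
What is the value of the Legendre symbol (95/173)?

1

Reciprocity: 95 ≡ 3 and 173 ≡ 1 (mod 4), so (95/173) = +(173/95).
Reduce top mod 95: now compute (78/95).
Pull out 2: since 95 ≡ 7 (mod 8), (2/95) = +1.
Reciprocity: 39 ≡ 3 and 95 ≡ 3 (mod 4), so (39/95) = −(95/39).
Reduce top mod 39: now compute (17/39).
Reciprocity: 17 ≡ 1 and 39 ≡ 3 (mod 4), so (17/39) = +(39/17).
Reduce top mod 17: now compute (5/17).
Reciprocity: 5 ≡ 1 and 17 ≡ 1 (mod 4), so (5/17) = +(17/5).
Reduce top mod 5: now compute (2/5).
Pull out 2: since 5 ≡ 5 (mod 8), (2/5) = -1.
Reached (1/5) = 1. Collecting the sign flips along the way, the symbol is +1.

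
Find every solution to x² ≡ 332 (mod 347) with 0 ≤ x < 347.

Since 347 ≡ 3 (mod 4), a square root of 332 is 332^((347+1)/4) = 332^87 mod 347.
Repeated squaring: 332^2≡225, 332^4≡310, 332^8≡328, 332^16≡14, 332^32≡196, 332^64≡246 (mod 347).
332^87 = 332^(64+16+4+2+1) ≡ 129 (mod 347).
Check: 129² = 16641 ≡ 332 (mod 347). The two roots are 129 and 218.

129, 218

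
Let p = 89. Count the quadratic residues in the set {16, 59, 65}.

(16/89) = +1 → QR.
(59/89) = -1 → non-residue.
(65/89) = -1 → non-residue.
Total quadratic residues among the 3: 1.

1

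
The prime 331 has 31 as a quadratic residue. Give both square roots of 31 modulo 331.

32, 299

Since 331 ≡ 3 (mod 4), a square root of 31 is 31^((331+1)/4) = 31^83 mod 331.
Repeated squaring: 31^2≡299, 31^4≡31, 31^8≡299, 31^16≡31, 31^32≡299, 31^64≡31 (mod 331).
31^83 = 31^(64+16+2+1) ≡ 299 (mod 331).
Check: 299² = 89401 ≡ 31 (mod 331). The two roots are 32 and 299.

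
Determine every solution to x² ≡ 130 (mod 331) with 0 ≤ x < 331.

46, 285

Since 331 ≡ 3 (mod 4), a square root of 130 is 130^((331+1)/4) = 130^83 mod 331.
Repeated squaring: 130^2≡19, 130^4≡30, 130^8≡238, 130^16≡43, 130^32≡194, 130^64≡233 (mod 331).
130^83 = 130^(64+16+2+1) ≡ 46 (mod 331).
Check: 46² = 2116 ≡ 130 (mod 331). The two roots are 46 and 285.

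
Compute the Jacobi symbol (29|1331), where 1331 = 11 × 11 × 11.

Reciprocity: 29 ≡ 1 and 1331 ≡ 3 (mod 4), so (29/1331) = +(1331/29).
Reduce top mod 29: now compute (26/29).
Pull out 2: since 29 ≡ 5 (mod 8), (2/29) = -1.
Reciprocity: 13 ≡ 1 and 29 ≡ 1 (mod 4), so (13/29) = +(29/13).
Reduce top mod 13: now compute (3/13).
Reciprocity: 3 ≡ 3 and 13 ≡ 1 (mod 4), so (3/13) = +(13/3).
Reduce top mod 3: now compute (1/3).
Reached (1/3) = 1. Collecting the sign flips along the way, the symbol is -1.

-1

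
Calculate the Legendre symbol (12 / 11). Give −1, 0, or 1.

1

First reduce: 12 ≡ 1 (mod 11).
Reached (1/11) = 1. Collecting the sign flips along the way, the symbol is +1.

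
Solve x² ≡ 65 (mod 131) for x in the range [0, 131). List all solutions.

14, 117

Since 131 ≡ 3 (mod 4), a square root of 65 is 65^((131+1)/4) = 65^33 mod 131.
Repeated squaring: 65^2≡33, 65^4≡41, 65^8≡109, 65^16≡91, 65^32≡28 (mod 131).
65^33 = 65^(32+1) ≡ 117 (mod 131).
Check: 117² = 13689 ≡ 65 (mod 131). The two roots are 14 and 117.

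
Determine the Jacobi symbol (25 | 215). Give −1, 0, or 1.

Reciprocity: 25 ≡ 1 and 215 ≡ 3 (mod 4), so (25/215) = +(215/25).
Reduce top mod 25: now compute (15/25).
Reciprocity: 15 ≡ 3 and 25 ≡ 1 (mod 4), so (15/25) = +(25/15).
Reduce top mod 15: now compute (10/15).
Pull out 2: since 15 ≡ 7 (mod 8), (2/15) = +1.
Reciprocity: 5 ≡ 1 and 15 ≡ 3 (mod 4), so (5/15) = +(15/5).
Reduce top mod 5: now compute (0/5).
Top reduces to 0: gcd > 1, so the symbol is 0.

0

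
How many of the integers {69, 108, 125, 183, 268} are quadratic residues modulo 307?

2

(69/307) = +1 → QR.
(108/307) = -1 → non-residue.
(125/307) = -1 → non-residue.
(183/307) = +1 → QR.
(268/307) = -1 → non-residue.
Total quadratic residues among the 5: 2.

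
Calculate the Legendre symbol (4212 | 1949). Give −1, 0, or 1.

1

First reduce: 4212 ≡ 314 (mod 1949).
Pull out 2: since 1949 ≡ 5 (mod 8), (2/1949) = -1.
Reciprocity: 157 ≡ 1 and 1949 ≡ 1 (mod 4), so (157/1949) = +(1949/157).
Reduce top mod 157: now compute (65/157).
Reciprocity: 65 ≡ 1 and 157 ≡ 1 (mod 4), so (65/157) = +(157/65).
Reduce top mod 65: now compute (27/65).
Reciprocity: 27 ≡ 3 and 65 ≡ 1 (mod 4), so (27/65) = +(65/27).
Reduce top mod 27: now compute (11/27).
Reciprocity: 11 ≡ 3 and 27 ≡ 3 (mod 4), so (11/27) = −(27/11).
Reduce top mod 11: now compute (5/11).
Reciprocity: 5 ≡ 1 and 11 ≡ 3 (mod 4), so (5/11) = +(11/5).
Reduce top mod 5: now compute (1/5).
Reached (1/5) = 1. Collecting the sign flips along the way, the symbol is +1.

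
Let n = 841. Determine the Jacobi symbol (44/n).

1

Pull out 2^2: since 841 ≡ 1 (mod 8), (2/841) = +1, so (2/841)^2 = +1.
Reciprocity: 11 ≡ 3 and 841 ≡ 1 (mod 4), so (11/841) = +(841/11).
Reduce top mod 11: now compute (5/11).
Reciprocity: 5 ≡ 1 and 11 ≡ 3 (mod 4), so (5/11) = +(11/5).
Reduce top mod 5: now compute (1/5).
Reached (1/5) = 1. Collecting the sign flips along the way, the symbol is +1.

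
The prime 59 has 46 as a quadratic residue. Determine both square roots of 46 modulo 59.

Since 59 ≡ 3 (mod 4), a square root of 46 is 46^((59+1)/4) = 46^15 mod 59.
Repeated squaring: 46^2≡51, 46^4≡5, 46^8≡25 (mod 59).
46^15 = 46^(8+4+2+1) ≡ 20 (mod 59).
Check: 20² = 400 ≡ 46 (mod 59). The two roots are 20 and 39.

20, 39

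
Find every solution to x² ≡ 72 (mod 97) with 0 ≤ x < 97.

13, 84

97 ≡ 1 (mod 4), so we find a root by search.
Trying successive values, 13² = 169 ≡ 72 (mod 97). The other root is 97 − 13 = 84.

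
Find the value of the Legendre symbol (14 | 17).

-1

Euler's criterion: (14/17) ≡ 14^8 (mod 17).
14^2 ≡ 9 (mod 17)
14^4 ≡ 13 (mod 17)
14^8 ≡ 16 (mod 17)
14^8 = 14^(8) ≡ 16 (mod 17).
Result is 16 ≡ −1, so (14/17) = −1.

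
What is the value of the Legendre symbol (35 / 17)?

1

Euler's criterion: (35/17) ≡ 1^8 (mod 17).
1^2 ≡ 1 (mod 17)
1^4 ≡ 1 (mod 17)
1^8 ≡ 1 (mod 17)
1^8 = 1^(8) ≡ 1 (mod 17).
Result is 1, so (35/17) = 1.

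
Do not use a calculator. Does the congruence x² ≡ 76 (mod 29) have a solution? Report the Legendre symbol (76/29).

-1

First reduce: 76 ≡ 18 (mod 29).
Pull out 2: since 29 ≡ 5 (mod 8), (2/29) = -1.
Reciprocity: 9 ≡ 1 and 29 ≡ 1 (mod 4), so (9/29) = +(29/9).
Reduce top mod 9: now compute (2/9).
Pull out 2: since 9 ≡ 1 (mod 8), (2/9) = +1.
Reached (1/9) = 1. Collecting the sign flips along the way, the symbol is -1.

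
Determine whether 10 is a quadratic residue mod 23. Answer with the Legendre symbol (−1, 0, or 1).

Pull out 2: since 23 ≡ 7 (mod 8), (2/23) = +1.
Reciprocity: 5 ≡ 1 and 23 ≡ 3 (mod 4), so (5/23) = +(23/5).
Reduce top mod 5: now compute (3/5).
Reciprocity: 3 ≡ 3 and 5 ≡ 1 (mod 4), so (3/5) = +(5/3).
Reduce top mod 3: now compute (2/3).
Pull out 2: since 3 ≡ 3 (mod 8), (2/3) = -1.
Reached (1/3) = 1. Collecting the sign flips along the way, the symbol is -1.

-1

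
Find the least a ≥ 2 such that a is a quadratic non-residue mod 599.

7

(2/599) = +1, so 2 is a residue.
(3/599) = +1, so 3 is a residue.
(4/599) = +1, so 4 is a residue.
(5/599) = +1, so 5 is a residue.
(6/599) = +1, so 6 is a residue.
(7/599) = −1, so 7 is the smallest positive non-residue mod 599.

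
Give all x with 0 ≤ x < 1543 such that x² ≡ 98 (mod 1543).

387, 1156

Since 1543 ≡ 3 (mod 4), a square root of 98 is 98^((1543+1)/4) = 98^386 mod 1543.
Repeated squaring: 98^2≡346, 98^4≡905, 98^8≡1235, 98^16≡741, 98^32≡1316, 98^64≡610, 98^128≡237, 98^256≡621 (mod 1543).
98^386 = 98^(256+128+2) ≡ 1156 (mod 1543).
Check: 1156² = 1336336 ≡ 98 (mod 1543). The two roots are 387 and 1156.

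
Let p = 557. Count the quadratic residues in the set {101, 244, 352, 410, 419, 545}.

(101/557) = +1 → QR.
(244/557) = -1 → non-residue.
(352/557) = +1 → QR.
(410/557) = -1 → non-residue.
(419/557) = -1 → non-residue.
(545/557) = -1 → non-residue.
Total quadratic residues among the 6: 2.

2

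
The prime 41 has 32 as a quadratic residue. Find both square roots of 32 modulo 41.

14, 27

41 ≡ 1 (mod 4), so we find a root by search.
Trying successive values, 14² = 196 ≡ 32 (mod 41). The other root is 41 − 14 = 27.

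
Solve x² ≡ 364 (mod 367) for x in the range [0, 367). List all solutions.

167, 200

Since 367 ≡ 3 (mod 4), a square root of 364 is 364^((367+1)/4) = 364^92 mod 367.
Repeated squaring: 364^2≡9, 364^4≡81, 364^8≡322, 364^16≡190, 364^32≡134, 364^64≡340 (mod 367).
364^92 = 364^(64+16+8+4) ≡ 200 (mod 367).
Check: 200² = 40000 ≡ 364 (mod 367). The two roots are 167 and 200.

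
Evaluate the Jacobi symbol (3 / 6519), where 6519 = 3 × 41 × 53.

0

Reciprocity: 3 ≡ 3 and 6519 ≡ 3 (mod 4), so (3/6519) = −(6519/3).
Reduce top mod 3: now compute (0/3).
Top reduces to 0: gcd > 1, so the symbol is 0.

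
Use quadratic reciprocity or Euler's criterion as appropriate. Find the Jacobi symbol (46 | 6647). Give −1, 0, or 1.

0

Pull out 2: since 6647 ≡ 7 (mod 8), (2/6647) = +1.
Reciprocity: 23 ≡ 3 and 6647 ≡ 3 (mod 4), so (23/6647) = −(6647/23).
Reduce top mod 23: now compute (0/23).
Top reduces to 0: gcd > 1, so the symbol is 0.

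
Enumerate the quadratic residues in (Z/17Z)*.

1 2 4 8 9 13 15 16

Square k = 1,…,8 (k and 17−k give the same square):
1²=1, 2²=4, 3²=9, 4²=16, 5²≡8, 6²≡2, 7²≡15, 8²≡13 (mod 17).
So the quadratic residues mod 17 are {1, 2, 4, 8, 9, 13, 15, 16}.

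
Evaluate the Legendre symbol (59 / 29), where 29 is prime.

1

First reduce: 59 ≡ 1 (mod 29).
Reached (1/29) = 1. Collecting the sign flips along the way, the symbol is +1.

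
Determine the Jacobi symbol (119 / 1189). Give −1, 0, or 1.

-1

Reciprocity: 119 ≡ 3 and 1189 ≡ 1 (mod 4), so (119/1189) = +(1189/119).
Reduce top mod 119: now compute (118/119).
Pull out 2: since 119 ≡ 7 (mod 8), (2/119) = +1.
Reciprocity: 59 ≡ 3 and 119 ≡ 3 (mod 4), so (59/119) = −(119/59).
Reduce top mod 59: now compute (1/59).
Reached (1/59) = 1. Collecting the sign flips along the way, the symbol is -1.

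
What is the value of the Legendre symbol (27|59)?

Euler's criterion: (27/59) ≡ 27^29 (mod 59).
27^2 ≡ 21 (mod 59)
27^4 ≡ 28 (mod 59)
27^8 ≡ 17 (mod 59)
27^16 ≡ 53 (mod 59)
27^29 = 27^(16+8+4+1) ≡ 1 (mod 59).
Result is 1, so (27/59) = 1.

1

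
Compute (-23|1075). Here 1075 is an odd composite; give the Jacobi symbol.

First reduce: -23 ≡ 1052 (mod 1075).
Pull out 2^2: since 1075 ≡ 3 (mod 8), (2/1075) = -1, so (2/1075)^2 = +1.
Reciprocity: 263 ≡ 3 and 1075 ≡ 3 (mod 4), so (263/1075) = −(1075/263).
Reduce top mod 263: now compute (23/263).
Reciprocity: 23 ≡ 3 and 263 ≡ 3 (mod 4), so (23/263) = −(263/23).
Reduce top mod 23: now compute (10/23).
Pull out 2: since 23 ≡ 7 (mod 8), (2/23) = +1.
Reciprocity: 5 ≡ 1 and 23 ≡ 3 (mod 4), so (5/23) = +(23/5).
Reduce top mod 5: now compute (3/5).
Reciprocity: 3 ≡ 3 and 5 ≡ 1 (mod 4), so (3/5) = +(5/3).
Reduce top mod 3: now compute (2/3).
Pull out 2: since 3 ≡ 3 (mod 8), (2/3) = -1.
Reached (1/3) = 1. Collecting the sign flips along the way, the symbol is -1.

-1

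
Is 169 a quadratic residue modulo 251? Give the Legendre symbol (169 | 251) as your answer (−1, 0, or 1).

Reciprocity: 169 ≡ 1 and 251 ≡ 3 (mod 4), so (169/251) = +(251/169).
Reduce top mod 169: now compute (82/169).
Pull out 2: since 169 ≡ 1 (mod 8), (2/169) = +1.
Reciprocity: 41 ≡ 1 and 169 ≡ 1 (mod 4), so (41/169) = +(169/41).
Reduce top mod 41: now compute (5/41).
Reciprocity: 5 ≡ 1 and 41 ≡ 1 (mod 4), so (5/41) = +(41/5).
Reduce top mod 5: now compute (1/5).
Reached (1/5) = 1. Collecting the sign flips along the way, the symbol is +1.

1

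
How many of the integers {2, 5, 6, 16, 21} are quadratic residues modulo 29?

(2/29) = -1 → non-residue.
(5/29) = +1 → QR.
(6/29) = +1 → QR.
(16/29) = +1 → QR.
(21/29) = -1 → non-residue.
Total quadratic residues among the 5: 3.

3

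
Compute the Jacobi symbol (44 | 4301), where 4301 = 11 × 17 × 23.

Pull out 2^2: since 4301 ≡ 5 (mod 8), (2/4301) = -1, so (2/4301)^2 = +1.
Reciprocity: 11 ≡ 3 and 4301 ≡ 1 (mod 4), so (11/4301) = +(4301/11).
Reduce top mod 11: now compute (0/11).
Top reduces to 0: gcd > 1, so the symbol is 0.

0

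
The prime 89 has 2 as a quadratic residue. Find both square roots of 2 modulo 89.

25, 64

89 ≡ 1 (mod 4), so we find a root by search.
Trying successive values, 25² = 625 ≡ 2 (mod 89). The other root is 89 − 25 = 64.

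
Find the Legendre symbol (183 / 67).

1

First reduce: 183 ≡ 49 (mod 67).
Reciprocity: 49 ≡ 1 and 67 ≡ 3 (mod 4), so (49/67) = +(67/49).
Reduce top mod 49: now compute (18/49).
Pull out 2: since 49 ≡ 1 (mod 8), (2/49) = +1.
Reciprocity: 9 ≡ 1 and 49 ≡ 1 (mod 4), so (9/49) = +(49/9).
Reduce top mod 9: now compute (4/9).
Pull out 2^2: since 9 ≡ 1 (mod 8), (2/9) = +1, so (2/9)^2 = +1.
Reached (1/9) = 1. Collecting the sign flips along the way, the symbol is +1.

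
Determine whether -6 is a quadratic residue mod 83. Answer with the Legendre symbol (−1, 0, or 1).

Euler's criterion: (-6/83) ≡ 77^41 (mod 83).
77^2 ≡ 36 (mod 83)
77^4 ≡ 51 (mod 83)
77^8 ≡ 28 (mod 83)
77^16 ≡ 37 (mod 83)
77^32 ≡ 41 (mod 83)
77^41 = 77^(32+8+1) ≡ 1 (mod 83).
Result is 1, so (-6/83) = 1.

1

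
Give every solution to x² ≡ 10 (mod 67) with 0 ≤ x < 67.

Since 67 ≡ 3 (mod 4), a square root of 10 is 10^((67+1)/4) = 10^17 mod 67.
Repeated squaring: 10^2≡33, 10^4≡17, 10^8≡21, 10^16≡39 (mod 67).
10^17 = 10^(16+1) ≡ 55 (mod 67).
Check: 55² = 3025 ≡ 10 (mod 67). The two roots are 12 and 55.

12, 55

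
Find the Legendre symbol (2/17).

Pull out 2: since 17 ≡ 1 (mod 8), (2/17) = +1.
Reached (1/17) = 1. Collecting the sign flips along the way, the symbol is +1.

1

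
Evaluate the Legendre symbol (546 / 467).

-1

Euler's criterion: (546/467) ≡ 79^233 (mod 467).
79^2 ≡ 170 (mod 467)
79^4 ≡ 413 (mod 467)
79^8 ≡ 114 (mod 467)
79^16 ≡ 387 (mod 467)
79^32 ≡ 329 (mod 467)
79^64 ≡ 364 (mod 467)
79^128 ≡ 335 (mod 467)
79^233 = 79^(128+64+32+8+1) ≡ 466 (mod 467).
Result is 466 ≡ −1, so (546/467) = −1.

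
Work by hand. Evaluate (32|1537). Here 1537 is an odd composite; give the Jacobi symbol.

1

Pull out 2^5: since 1537 ≡ 1 (mod 8), (2/1537) = +1, so (2/1537)^5 = +1.
Reached (1/1537) = 1. Collecting the sign flips along the way, the symbol is +1.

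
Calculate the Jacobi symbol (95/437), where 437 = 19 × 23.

0

Reciprocity: 95 ≡ 3 and 437 ≡ 1 (mod 4), so (95/437) = +(437/95).
Reduce top mod 95: now compute (57/95).
Reciprocity: 57 ≡ 1 and 95 ≡ 3 (mod 4), so (57/95) = +(95/57).
Reduce top mod 57: now compute (38/57).
Pull out 2: since 57 ≡ 1 (mod 8), (2/57) = +1.
Reciprocity: 19 ≡ 3 and 57 ≡ 1 (mod 4), so (19/57) = +(57/19).
Reduce top mod 19: now compute (0/19).
Top reduces to 0: gcd > 1, so the symbol is 0.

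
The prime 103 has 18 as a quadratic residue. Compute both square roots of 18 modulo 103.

Since 103 ≡ 3 (mod 4), a square root of 18 is 18^((103+1)/4) = 18^26 mod 103.
Repeated squaring: 18^2≡15, 18^4≡19, 18^8≡52, 18^16≡26 (mod 103).
18^26 = 18^(16+8+2) ≡ 92 (mod 103).
Check: 92² = 8464 ≡ 18 (mod 103). The two roots are 11 and 92.

11, 92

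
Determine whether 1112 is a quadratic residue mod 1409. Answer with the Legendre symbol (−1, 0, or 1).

-1

Pull out 2^3: since 1409 ≡ 1 (mod 8), (2/1409) = +1, so (2/1409)^3 = +1.
Reciprocity: 139 ≡ 3 and 1409 ≡ 1 (mod 4), so (139/1409) = +(1409/139).
Reduce top mod 139: now compute (19/139).
Reciprocity: 19 ≡ 3 and 139 ≡ 3 (mod 4), so (19/139) = −(139/19).
Reduce top mod 19: now compute (6/19).
Pull out 2: since 19 ≡ 3 (mod 8), (2/19) = -1.
Reciprocity: 3 ≡ 3 and 19 ≡ 3 (mod 4), so (3/19) = −(19/3).
Reduce top mod 3: now compute (1/3).
Reached (1/3) = 1. Collecting the sign flips along the way, the symbol is -1.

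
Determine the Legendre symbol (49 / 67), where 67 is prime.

Euler's criterion: (49/67) ≡ 49^33 (mod 67).
49^2 ≡ 56 (mod 67)
49^4 ≡ 54 (mod 67)
49^8 ≡ 35 (mod 67)
49^16 ≡ 19 (mod 67)
49^32 ≡ 26 (mod 67)
49^33 = 49^(32+1) ≡ 1 (mod 67).
Result is 1, so (49/67) = 1.

1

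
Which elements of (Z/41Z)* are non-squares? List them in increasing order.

3, 6, 7, 11, 12, 13, 14, 15, 17, 19, 22, 24, 26, 27, 28, 29, 30, 34, 35, 38

Square k = 1,…,20 (k and 41−k give the same square):
1²=1, 2²=4, 3²=9, 4²=16, 5²=25, 6²=36, 7²≡8, 8²≡23, 9²≡40, 10²≡18, 11²≡39, 12²≡21, 13²≡5, 14²≡32, 15²≡20, 16²≡10, 17²≡2, 18²≡37, 19²≡33, 20²≡31 (mod 41).
The residues are {1, 2, 4, 5, 8, 9, 10, 16, 18, 20, 21, 23, 25, 31, 32, 33, 36, 37, 39, 40}; the non-residues are the remaining 20 nonzero classes.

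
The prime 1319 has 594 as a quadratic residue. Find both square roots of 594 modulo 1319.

156, 1163

Since 1319 ≡ 3 (mod 4), a square root of 594 is 594^((1319+1)/4) = 594^330 mod 1319.
Repeated squaring: 594^2≡663, 594^4≡342, 594^8≡892, 594^16≡307, 594^32≡600, 594^64≡1232, 594^128≡974, 594^256≡315 (mod 1319).
594^330 = 594^(256+64+8+2) ≡ 1163 (mod 1319).
Check: 1163² = 1352569 ≡ 594 (mod 1319). The two roots are 156 and 1163.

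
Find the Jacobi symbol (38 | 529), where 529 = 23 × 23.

1

Pull out 2: since 529 ≡ 1 (mod 8), (2/529) = +1.
Reciprocity: 19 ≡ 3 and 529 ≡ 1 (mod 4), so (19/529) = +(529/19).
Reduce top mod 19: now compute (16/19).
Pull out 2^4: since 19 ≡ 3 (mod 8), (2/19) = -1, so (2/19)^4 = +1.
Reached (1/19) = 1. Collecting the sign flips along the way, the symbol is +1.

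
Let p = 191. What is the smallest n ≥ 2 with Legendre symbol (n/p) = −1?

(2/191) = +1, so 2 is a residue.
(3/191) = +1, so 3 is a residue.
(4/191) = +1, so 4 is a residue.
(5/191) = +1, so 5 is a residue.
(6/191) = +1, so 6 is a residue.
(7/191) = −1, so 7 is the smallest positive non-residue mod 191.

7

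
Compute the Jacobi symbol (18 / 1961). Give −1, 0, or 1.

Pull out 2: since 1961 ≡ 1 (mod 8), (2/1961) = +1.
Reciprocity: 9 ≡ 1 and 1961 ≡ 1 (mod 4), so (9/1961) = +(1961/9).
Reduce top mod 9: now compute (8/9).
Pull out 2^3: since 9 ≡ 1 (mod 8), (2/9) = +1, so (2/9)^3 = +1.
Reached (1/9) = 1. Collecting the sign flips along the way, the symbol is +1.

1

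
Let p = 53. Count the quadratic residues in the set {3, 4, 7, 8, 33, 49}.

3

(3/53) = -1 → non-residue.
(4/53) = +1 → QR.
(7/53) = +1 → QR.
(8/53) = -1 → non-residue.
(33/53) = -1 → non-residue.
(49/53) = +1 → QR.
Total quadratic residues among the 6: 3.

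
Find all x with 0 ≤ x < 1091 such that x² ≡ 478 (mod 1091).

191, 900

Since 1091 ≡ 3 (mod 4), a square root of 478 is 478^((1091+1)/4) = 478^273 mod 1091.
Repeated squaring: 478^2≡465, 478^4≡207, 478^8≡300, 478^16≡538, 478^32≡329, 478^64≡232, 478^128≡365, 478^256≡123 (mod 1091).
478^273 = 478^(256+16+1) ≡ 900 (mod 1091).
Check: 900² = 810000 ≡ 478 (mod 1091). The two roots are 191 and 900.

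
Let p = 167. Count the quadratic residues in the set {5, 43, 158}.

(5/167) = -1 → non-residue.
(43/167) = -1 → non-residue.
(158/167) = -1 → non-residue.
Total quadratic residues among the 3: 0.

0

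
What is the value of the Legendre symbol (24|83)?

-1

Pull out 2^3: since 83 ≡ 3 (mod 8), (2/83) = -1, so (2/83)^3 = -1.
Reciprocity: 3 ≡ 3 and 83 ≡ 3 (mod 4), so (3/83) = −(83/3).
Reduce top mod 3: now compute (2/3).
Pull out 2: since 3 ≡ 3 (mod 8), (2/3) = -1.
Reached (1/3) = 1. Collecting the sign flips along the way, the symbol is -1.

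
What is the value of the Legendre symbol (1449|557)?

Euler's criterion: (1449/557) ≡ 335^278 (mod 557).
335^2 ≡ 268 (mod 557)
335^4 ≡ 528 (mod 557)
335^8 ≡ 284 (mod 557)
335^16 ≡ 448 (mod 557)
335^32 ≡ 184 (mod 557)
335^64 ≡ 436 (mod 557)
335^128 ≡ 159 (mod 557)
335^256 ≡ 216 (mod 557)
335^278 = 335^(256+16+4+2) ≡ 556 (mod 557).
Result is 556 ≡ −1, so (1449/557) = −1.

-1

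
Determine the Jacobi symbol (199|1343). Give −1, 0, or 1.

Reciprocity: 199 ≡ 3 and 1343 ≡ 3 (mod 4), so (199/1343) = −(1343/199).
Reduce top mod 199: now compute (149/199).
Reciprocity: 149 ≡ 1 and 199 ≡ 3 (mod 4), so (149/199) = +(199/149).
Reduce top mod 149: now compute (50/149).
Pull out 2: since 149 ≡ 5 (mod 8), (2/149) = -1.
Reciprocity: 25 ≡ 1 and 149 ≡ 1 (mod 4), so (25/149) = +(149/25).
Reduce top mod 25: now compute (24/25).
Pull out 2^3: since 25 ≡ 1 (mod 8), (2/25) = +1, so (2/25)^3 = +1.
Reciprocity: 3 ≡ 3 and 25 ≡ 1 (mod 4), so (3/25) = +(25/3).
Reduce top mod 3: now compute (1/3).
Reached (1/3) = 1. Collecting the sign flips along the way, the symbol is +1.

1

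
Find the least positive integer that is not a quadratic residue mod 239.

7

(2/239) = +1, so 2 is a residue.
(3/239) = +1, so 3 is a residue.
(4/239) = +1, so 4 is a residue.
(5/239) = +1, so 5 is a residue.
(6/239) = +1, so 6 is a residue.
(7/239) = −1, so 7 is the smallest positive non-residue mod 239.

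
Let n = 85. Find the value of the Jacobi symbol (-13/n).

-1

First reduce: -13 ≡ 72 (mod 85).
Pull out 2^3: since 85 ≡ 5 (mod 8), (2/85) = -1, so (2/85)^3 = -1.
Reciprocity: 9 ≡ 1 and 85 ≡ 1 (mod 4), so (9/85) = +(85/9).
Reduce top mod 9: now compute (4/9).
Pull out 2^2: since 9 ≡ 1 (mod 8), (2/9) = +1, so (2/9)^2 = +1.
Reached (1/9) = 1. Collecting the sign flips along the way, the symbol is -1.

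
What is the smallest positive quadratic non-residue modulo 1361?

(2/1361) = +1, so 2 is a residue.
(3/1361) = −1, so 3 is the smallest positive non-residue mod 1361.

3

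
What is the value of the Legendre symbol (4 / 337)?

Pull out 2^2: since 337 ≡ 1 (mod 8), (2/337) = +1, so (2/337)^2 = +1.
Reached (1/337) = 1. Collecting the sign flips along the way, the symbol is +1.

1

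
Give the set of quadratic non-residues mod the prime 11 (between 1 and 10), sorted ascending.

Square k = 1,…,5 (k and 11−k give the same square):
1²=1, 2²=4, 3²=9, 4²≡5, 5²≡3 (mod 11).
The residues are {1, 3, 4, 5, 9}; the non-residues are the remaining 5 nonzero classes.

2, 6, 7, 8, 10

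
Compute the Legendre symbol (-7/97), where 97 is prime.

Euler's criterion: (-7/97) ≡ 90^48 (mod 97).
90^2 ≡ 49 (mod 97)
90^4 ≡ 73 (mod 97)
90^8 ≡ 91 (mod 97)
90^16 ≡ 36 (mod 97)
90^32 ≡ 35 (mod 97)
90^48 = 90^(32+16) ≡ 96 (mod 97).
Result is 96 ≡ −1, so (-7/97) = −1.

-1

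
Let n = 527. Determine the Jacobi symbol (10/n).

-1

Pull out 2: since 527 ≡ 7 (mod 8), (2/527) = +1.
Reciprocity: 5 ≡ 1 and 527 ≡ 3 (mod 4), so (5/527) = +(527/5).
Reduce top mod 5: now compute (2/5).
Pull out 2: since 5 ≡ 5 (mod 8), (2/5) = -1.
Reached (1/5) = 1. Collecting the sign flips along the way, the symbol is -1.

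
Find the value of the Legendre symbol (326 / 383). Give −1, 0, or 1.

Pull out 2: since 383 ≡ 7 (mod 8), (2/383) = +1.
Reciprocity: 163 ≡ 3 and 383 ≡ 3 (mod 4), so (163/383) = −(383/163).
Reduce top mod 163: now compute (57/163).
Reciprocity: 57 ≡ 1 and 163 ≡ 3 (mod 4), so (57/163) = +(163/57).
Reduce top mod 57: now compute (49/57).
Reciprocity: 49 ≡ 1 and 57 ≡ 1 (mod 4), so (49/57) = +(57/49).
Reduce top mod 49: now compute (8/49).
Pull out 2^3: since 49 ≡ 1 (mod 8), (2/49) = +1, so (2/49)^3 = +1.
Reached (1/49) = 1. Collecting the sign flips along the way, the symbol is -1.

-1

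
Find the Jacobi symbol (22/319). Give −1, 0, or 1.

0

Pull out 2: since 319 ≡ 7 (mod 8), (2/319) = +1.
Reciprocity: 11 ≡ 3 and 319 ≡ 3 (mod 4), so (11/319) = −(319/11).
Reduce top mod 11: now compute (0/11).
Top reduces to 0: gcd > 1, so the symbol is 0.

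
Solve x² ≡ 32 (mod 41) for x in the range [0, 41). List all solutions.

41 ≡ 1 (mod 4), so we find a root by search.
Trying successive values, 14² = 196 ≡ 32 (mod 41). The other root is 41 − 14 = 27.

14, 27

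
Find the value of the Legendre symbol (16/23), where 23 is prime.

1

Pull out 2^4: since 23 ≡ 7 (mod 8), (2/23) = +1, so (2/23)^4 = +1.
Reached (1/23) = 1. Collecting the sign flips along the way, the symbol is +1.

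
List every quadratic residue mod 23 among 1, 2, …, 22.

Square k = 1,…,11 (k and 23−k give the same square):
1²=1, 2²=4, 3²=9, 4²=16, 5²≡2, 6²≡13, 7²≡3, 8²≡18, 9²≡12, 10²≡8, 11²≡6 (mod 23).
So the quadratic residues mod 23 are {1, 2, 3, 4, 6, 8, 9, 12, 13, 16, 18}.

1,2,3,4,6,8,9,12,13,16,18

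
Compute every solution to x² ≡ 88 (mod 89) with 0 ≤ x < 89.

89 ≡ 1 (mod 4), so we find a root by search.
Trying successive values, 34² = 1156 ≡ 88 (mod 89). The other root is 89 − 34 = 55.

34, 55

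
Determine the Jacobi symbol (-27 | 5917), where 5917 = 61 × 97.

1

First reduce: -27 ≡ 5890 (mod 5917).
Pull out 2: since 5917 ≡ 5 (mod 8), (2/5917) = -1.
Reciprocity: 2945 ≡ 1 and 5917 ≡ 1 (mod 4), so (2945/5917) = +(5917/2945).
Reduce top mod 2945: now compute (27/2945).
Reciprocity: 27 ≡ 3 and 2945 ≡ 1 (mod 4), so (27/2945) = +(2945/27).
Reduce top mod 27: now compute (2/27).
Pull out 2: since 27 ≡ 3 (mod 8), (2/27) = -1.
Reached (1/27) = 1. Collecting the sign flips along the way, the symbol is +1.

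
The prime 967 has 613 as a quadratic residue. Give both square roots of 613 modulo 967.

399, 568

Since 967 ≡ 3 (mod 4), a square root of 613 is 613^((967+1)/4) = 613^242 mod 967.
Repeated squaring: 613^2≡573, 613^4≡516, 613^8≡331, 613^16≡290, 613^32≡938, 613^64≡841, 613^128≡404 (mod 967).
613^242 = 613^(128+64+32+16+2) ≡ 568 (mod 967).
Check: 568² = 322624 ≡ 613 (mod 967). The two roots are 399 and 568.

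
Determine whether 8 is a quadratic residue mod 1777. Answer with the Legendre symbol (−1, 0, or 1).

Pull out 2^3: since 1777 ≡ 1 (mod 8), (2/1777) = +1, so (2/1777)^3 = +1.
Reached (1/1777) = 1. Collecting the sign flips along the way, the symbol is +1.

1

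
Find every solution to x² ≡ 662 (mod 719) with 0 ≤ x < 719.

211, 508

Since 719 ≡ 3 (mod 4), a square root of 662 is 662^((719+1)/4) = 662^180 mod 719.
Repeated squaring: 662^2≡373, 662^4≡362, 662^8≡186, 662^16≡84, 662^32≡585, 662^64≡700, 662^128≡361 (mod 719).
662^180 = 662^(128+32+16+4) ≡ 211 (mod 719).
Check: 211² = 44521 ≡ 662 (mod 719). The two roots are 211 and 508.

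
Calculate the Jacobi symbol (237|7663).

Reciprocity: 237 ≡ 1 and 7663 ≡ 3 (mod 4), so (237/7663) = +(7663/237).
Reduce top mod 237: now compute (79/237).
Reciprocity: 79 ≡ 3 and 237 ≡ 1 (mod 4), so (79/237) = +(237/79).
Reduce top mod 79: now compute (0/79).
Top reduces to 0: gcd > 1, so the symbol is 0.

0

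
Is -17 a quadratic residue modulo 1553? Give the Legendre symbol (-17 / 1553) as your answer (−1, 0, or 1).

-1

First reduce: -17 ≡ 1536 (mod 1553).
Pull out 2^9: since 1553 ≡ 1 (mod 8), (2/1553) = +1, so (2/1553)^9 = +1.
Reciprocity: 3 ≡ 3 and 1553 ≡ 1 (mod 4), so (3/1553) = +(1553/3).
Reduce top mod 3: now compute (2/3).
Pull out 2: since 3 ≡ 3 (mod 8), (2/3) = -1.
Reached (1/3) = 1. Collecting the sign flips along the way, the symbol is -1.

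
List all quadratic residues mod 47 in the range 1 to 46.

1,2,3,4,6,7,8,9,12,14,16,17,18,21,24,25,27,28,32,34,36,37,42

Square k = 1,…,23 (k and 47−k give the same square):
1²=1, 2²=4, 3²=9, 4²=16, 5²=25, 6²=36, 7²≡2, 8²≡17, 9²≡34, 10²≡6, 11²≡27, 12²≡3, 13²≡28, 14²≡8, 15²≡37, 16²≡21, 17²≡7, 18²≡42, 19²≡32, 20²≡24, 21²≡18, 22²≡14, 23²≡12 (mod 47).
So the quadratic residues mod 47 are {1, 2, 3, 4, 6, 7, 8, 9, 12, 14, 16, 17, 18, 21, 24, 25, 27, 28, 32, 34, 36, 37, 42}.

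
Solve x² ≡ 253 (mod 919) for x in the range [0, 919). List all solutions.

126, 793

Since 919 ≡ 3 (mod 4), a square root of 253 is 253^((919+1)/4) = 253^230 mod 919.
Repeated squaring: 253^2≡598, 253^4≡113, 253^8≡822, 253^16≡219, 253^32≡173, 253^64≡521, 253^128≡336 (mod 919).
253^230 = 253^(128+64+32+4+2) ≡ 793 (mod 919).
Check: 793² = 628849 ≡ 253 (mod 919). The two roots are 126 and 793.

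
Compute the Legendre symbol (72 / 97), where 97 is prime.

1

Euler's criterion: (72/97) ≡ 72^48 (mod 97).
72^2 ≡ 43 (mod 97)
72^4 ≡ 6 (mod 97)
72^8 ≡ 36 (mod 97)
72^16 ≡ 35 (mod 97)
72^32 ≡ 61 (mod 97)
72^48 = 72^(32+16) ≡ 1 (mod 97).
Result is 1, so (72/97) = 1.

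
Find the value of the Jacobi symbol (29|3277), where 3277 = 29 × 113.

0

Reciprocity: 29 ≡ 1 and 3277 ≡ 1 (mod 4), so (29/3277) = +(3277/29).
Reduce top mod 29: now compute (0/29).
Top reduces to 0: gcd > 1, so the symbol is 0.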